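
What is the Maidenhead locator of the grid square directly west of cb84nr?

Longitude subsquare n = 13; −1 → 12 = m.
The latitude characters are unchanged.

CB84mr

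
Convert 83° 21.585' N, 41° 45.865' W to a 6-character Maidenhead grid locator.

GR93ci

Offset from 180°W / 90°S: lon 138.2356°, lat 173.3598°.
Field: 138.2356/20 → 6 → G, 173.3598/10 → 17 → R; chars GR.
Square: 18.2356/2 → 9, 3.3598/1 → 3; chars 93.
Subsquare: 0.2356/0.0833333 → 2 → c, 0.3598/0.0416667 → 8 → i; chars ci.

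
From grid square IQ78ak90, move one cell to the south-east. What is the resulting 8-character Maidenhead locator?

IQ78bj09

Longitude extended square 9; +1 → 10, wraps to 0, carry into subsquare.
Longitude subsquare a = 0; +1 → 1 = b.
Latitude extended square 0; −1 → -1, wraps to 9, carry into subsquare.
Latitude subsquare k = 10; −1 → 9 = j.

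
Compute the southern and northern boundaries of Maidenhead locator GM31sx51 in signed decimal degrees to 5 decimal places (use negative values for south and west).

31.96250, 31.96667

Field G=6, M=12: +6·20° lon, +12·10° lat → SW at lon -60°, lat 30°.
Square 3, 1: +3·2° lon, +1·1° lat → SW at lon -54°, lat 31°.
Subsquare s=18, x=23: +18·0.0833333° lon, +23·0.0416667° lat → SW at lon -52.5°, lat 31.9583°.
Extended square 5, 1: +5·0.00833333° lon, +1·0.00416667° lat → SW at lon -52.4583°, lat 31.9625°.
Cell spans 0.00833333° lon × 0.00416667° lat.
south 31.96250, north 31.96667.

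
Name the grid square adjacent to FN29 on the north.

Latitude square 9; +1 → 10, wraps to 0, carry into field.
Latitude field N = 13; +1 → 14 = O.
The longitude characters are unchanged.

FO20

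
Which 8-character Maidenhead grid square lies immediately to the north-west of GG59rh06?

Longitude extended square 0; −1 → -1, wraps to 9, carry into subsquare.
Longitude subsquare r = 17; −1 → 16 = q.
Latitude extended square 6; +1 → 7.

GG59qh97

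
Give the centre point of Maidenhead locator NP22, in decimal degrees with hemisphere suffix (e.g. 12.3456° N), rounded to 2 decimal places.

62.50° N, 85.00° E

Field N=13, P=15: +13·20° lon, +15·10° lat → SW at lon 80°, lat 60°.
Square 2, 2: +2·2° lon, +2·1° lat → SW at lon 84°, lat 62°.
Cell spans 2° lon × 1° lat. Centre is SW corner plus half of each.
latitude 62.50° N, longitude 85.00° E.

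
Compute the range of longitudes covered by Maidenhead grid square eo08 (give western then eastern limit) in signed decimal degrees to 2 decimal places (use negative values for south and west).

Field E=4, O=14: +4·20° lon, +14·10° lat → SW at lon -100°, lat 50°.
Square 0, 8: +0·2° lon, +8·1° lat → SW at lon -100°, lat 58°.
Cell spans 2° lon × 1° lat.
west -100.00, east -98.00.

-100.00, -98.00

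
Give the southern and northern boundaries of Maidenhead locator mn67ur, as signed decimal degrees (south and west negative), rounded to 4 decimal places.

47.7083, 47.7500

Field M=12, N=13: +12·20° lon, +13·10° lat → SW at lon 60°, lat 40°.
Square 6, 7: +6·2° lon, +7·1° lat → SW at lon 72°, lat 47°.
Subsquare u=20, r=17: +20·0.0833333° lon, +17·0.0416667° lat → SW at lon 73.6667°, lat 47.7083°.
Cell spans 0.0833333° lon × 0.0416667° lat.
south 47.7083, north 47.7500.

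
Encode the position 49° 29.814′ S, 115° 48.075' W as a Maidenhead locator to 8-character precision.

DE20cm30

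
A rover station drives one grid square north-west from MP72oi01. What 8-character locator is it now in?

Longitude extended square 0; −1 → -1, wraps to 9, carry into subsquare.
Longitude subsquare o = 14; −1 → 13 = n.
Latitude extended square 1; +1 → 2.

MP72ni92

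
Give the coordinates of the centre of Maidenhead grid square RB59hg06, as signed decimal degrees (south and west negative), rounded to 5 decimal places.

Field R=17, B=1: +17·20° lon, +1·10° lat → SW at lon 160°, lat -80°.
Square 5, 9: +5·2° lon, +9·1° lat → SW at lon 170°, lat -71°.
Subsquare h=7, g=6: +7·0.0833333° lon, +6·0.0416667° lat → SW at lon 170.583°, lat -70.75°.
Extended square 0, 6: +0·0.00833333° lon, +6·0.00416667° lat → SW at lon 170.583°, lat -70.725°.
Cell spans 0.00833333° lon × 0.00416667° lat. Centre is SW corner plus half of each.
latitude -70.72292, longitude 170.58750.

-70.72292, 170.58750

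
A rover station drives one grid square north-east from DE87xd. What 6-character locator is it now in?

DE97ae

Longitude subsquare x = 23; +1 → 24, wraps to 0 = a, carry into square.
Longitude square 8; +1 → 9.
Latitude subsquare d = 3; +1 → 4 = e.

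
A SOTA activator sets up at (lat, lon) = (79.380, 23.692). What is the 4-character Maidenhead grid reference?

Shift to the Maidenhead origin (180°W, 90°S): lon 203.69, lat 169.38.
Field: 203.69/20 → 10 → K, 169.38/10 → 16 → Q; chars KQ.
Square: 3.69/2 → 1, 9.38/1 → 9; chars 19.

KQ19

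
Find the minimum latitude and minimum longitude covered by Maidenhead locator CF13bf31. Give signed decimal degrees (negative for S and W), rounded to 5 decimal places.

-36.78750, -137.89167

Field C=2, F=5: +2·20° lon, +5·10° lat → SW at lon -140°, lat -40°.
Square 1, 3: +1·2° lon, +3·1° lat → SW at lon -138°, lat -37°.
Subsquare b=1, f=5: +1·0.0833333° lon, +5·0.0416667° lat → SW at lon -137.917°, lat -36.7917°.
Extended square 3, 1: +3·0.00833333° lon, +1·0.00416667° lat → SW at lon -137.892°, lat -36.7875°.
latitude -36.78750, longitude -137.89167.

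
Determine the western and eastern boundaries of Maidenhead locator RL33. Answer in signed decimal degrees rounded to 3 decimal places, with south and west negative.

Field R=17, L=11: +17·20° lon, +11·10° lat → SW at lon 160°, lat 20°.
Square 3, 3: +3·2° lon, +3·1° lat → SW at lon 166°, lat 23°.
Cell spans 2° lon × 1° lat.
west 166.000, east 168.000.

166.000, 168.000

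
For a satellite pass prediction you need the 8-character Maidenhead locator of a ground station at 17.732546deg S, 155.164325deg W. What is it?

BH22kg04

Offset from 180°W / 90°S: lon 24.83568°, lat 72.26745°.
Field: lon ⌊24.83568/20⌋ = 1 → B; lat ⌊72.26745/10⌋ = 7 → H.
Square: lon ⌊4.83568/2⌋ = 2; lat ⌊2.26745/1⌋ = 2.
Subsquare: lon ⌊0.83568/0.0833333⌋ = 10 → k; lat ⌊0.26745/0.0416667⌋ = 6 → g.
Extended square: lon ⌊0.00234/0.00833333⌋ = 0; lat ⌊0.01745/0.00416667⌋ = 4.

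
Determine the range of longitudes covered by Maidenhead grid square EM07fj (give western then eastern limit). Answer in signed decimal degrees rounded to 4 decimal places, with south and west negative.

-99.5833, -99.5000

Field E=4, M=12: +4·20° lon, +12·10° lat → SW at lon -100°, lat 30°.
Square 0, 7: +0·2° lon, +7·1° lat → SW at lon -100°, lat 37°.
Subsquare f=5, j=9: +5·0.0833333° lon, +9·0.0416667° lat → SW at lon -99.5833°, lat 37.375°.
Cell spans 0.0833333° lon × 0.0416667° lat.
west -99.5833, east -99.5000.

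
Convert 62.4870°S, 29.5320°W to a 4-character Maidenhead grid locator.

HC57

Offset from 180°W / 90°S: lon 150.47°, lat 27.51°.
Field: 150.47/20 → 7 → H, 27.51/10 → 2 → C; chars HC.
Square: 10.47/2 → 5, 7.51/1 → 7; chars 57.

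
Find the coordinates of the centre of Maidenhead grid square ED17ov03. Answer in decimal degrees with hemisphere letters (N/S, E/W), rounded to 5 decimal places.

Field E=4, D=3: +4·20° lon, +3·10° lat → SW at lon -100°, lat -60°.
Square 1, 7: +1·2° lon, +7·1° lat → SW at lon -98°, lat -53°.
Subsquare o=14, v=21: +14·0.0833333° lon, +21·0.0416667° lat → SW at lon -96.8333°, lat -52.125°.
Extended square 0, 3: +0·0.00833333° lon, +3·0.00416667° lat → SW at lon -96.8333°, lat -52.1125°.
Cell spans 0.00833333° lon × 0.00416667° lat. Centre is SW corner plus half of each.
latitude 52.11042° S, longitude 96.82917° W.

52.11042° S, 96.82917° W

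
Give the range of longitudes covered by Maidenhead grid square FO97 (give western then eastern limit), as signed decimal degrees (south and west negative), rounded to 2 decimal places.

-62.00, -60.00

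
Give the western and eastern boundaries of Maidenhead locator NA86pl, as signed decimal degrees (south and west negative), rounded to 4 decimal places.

97.2500, 97.3333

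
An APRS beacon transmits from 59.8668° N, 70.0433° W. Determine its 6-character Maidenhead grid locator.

FO49xu

Add 180° to longitude and 90° to latitude: 109.9567, 149.8668.
Field: lon ⌊109.9567/20⌋ = 5 → F; lat ⌊149.8668/10⌋ = 14 → O.
Square: lon ⌊9.9567/2⌋ = 4; lat ⌊9.8668/1⌋ = 9.
Subsquare: lon ⌊1.9567/0.0833333⌋ = 23 → x; lat ⌊0.8668/0.0416667⌋ = 20 → u.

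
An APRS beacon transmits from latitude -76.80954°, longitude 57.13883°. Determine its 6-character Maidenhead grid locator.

LB83ne

Offset from 180°W / 90°S: lon 237.1388°, lat 13.1905°.
Field (20°×10°, letters A–R): 237.1388/20 → 11 → L, 13.1905/10 → 1 → B; chars LB.
Square (2°×1°, digits 0–9): 17.1388/2 → 8, 3.1905/1 → 3; chars 83.
Subsquare (5′×2.5′, letters a–x): 1.1388/0.0833333 → 13 → n, 0.1905/0.0416667 → 4 → e; chars ne.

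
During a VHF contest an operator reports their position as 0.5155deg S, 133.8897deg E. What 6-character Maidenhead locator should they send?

PI69wl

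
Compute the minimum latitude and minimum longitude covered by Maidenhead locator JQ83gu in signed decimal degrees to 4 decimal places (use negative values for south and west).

Field J=9, Q=16: +9·20° lon, +16·10° lat → SW at lon 0°, lat 70°.
Square 8, 3: +8·2° lon, +3·1° lat → SW at lon 16°, lat 73°.
Subsquare g=6, u=20: +6·0.0833333° lon, +20·0.0416667° lat → SW at lon 16.5°, lat 73.8333°.
latitude 73.8333, longitude 16.5000.

73.8333, 16.5000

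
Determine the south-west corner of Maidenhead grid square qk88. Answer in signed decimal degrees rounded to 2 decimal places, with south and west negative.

18.00, 156.00

Field Q=16, K=10: +16·20° lon, +10·10° lat → SW at lon 140°, lat 10°.
Square 8, 8: +8·2° lon, +8·1° lat → SW at lon 156°, lat 18°.
latitude 18.00, longitude 156.00.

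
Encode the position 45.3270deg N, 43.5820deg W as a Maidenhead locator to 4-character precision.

Add 180° to longitude and 90° to latitude: 136.42, 135.33.
Field (20°×10°, letters A–R): 136.42/20 → 6 → G, 135.33/10 → 13 → N; chars GN.
Square (2°×1°, digits 0–9): 16.42/2 → 8, 5.33/1 → 5; chars 85.

GN85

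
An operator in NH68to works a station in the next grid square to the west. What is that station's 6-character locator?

Longitude subsquare t = 19; −1 → 18 = s.
The latitude characters are unchanged.

NH68so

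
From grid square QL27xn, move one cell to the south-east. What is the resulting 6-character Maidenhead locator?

QL37am

Longitude subsquare x = 23; +1 → 24, wraps to 0 = a, carry into square.
Longitude square 2; +1 → 3.
Latitude subsquare n = 13; −1 → 12 = m.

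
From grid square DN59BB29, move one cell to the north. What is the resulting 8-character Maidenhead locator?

Latitude extended square 9; +1 → 10, wraps to 0, carry into subsquare.
Latitude subsquare b = 1; +1 → 2 = c.
The longitude characters are unchanged.

DN59bc20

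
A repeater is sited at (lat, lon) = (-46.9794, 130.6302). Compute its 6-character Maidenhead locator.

Add 180° to longitude and 90° to latitude: 310.6302, 43.0206.
Field (20°×10°, letters A–R): 310.6302/20 → 15 → P, 43.0206/10 → 4 → E; chars PE.
Square (2°×1°, digits 0–9): 10.6302/2 → 5, 3.0206/1 → 3; chars 53.
Subsquare (5′×2.5′, letters a–x): 0.6302/0.0833333 → 7 → h, 0.0206/0.0416667 → 0 → a; chars ha.

PE53ha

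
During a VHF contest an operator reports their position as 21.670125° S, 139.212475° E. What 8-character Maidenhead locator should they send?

Shift to the Maidenhead origin (180°W, 90°S): lon 319.21248, lat 68.32988.
Field: 319.21248/20 → 15 → P, 68.32988/10 → 6 → G; chars PG.
Square: 19.21248/2 → 9, 8.32988/1 → 8; chars 98.
Subsquare: 1.21248/0.0833333 → 14 → o, 0.32988/0.0416667 → 7 → h; chars oh.
Extended square: 0.04581/0.00833333 → 5, 0.03821/0.00416667 → 9; chars 59.

PG98oh59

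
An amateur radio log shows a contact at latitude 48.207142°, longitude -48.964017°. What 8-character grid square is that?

GN58me49

Offset from 180°W / 90°S: lon 131.03598°, lat 138.20714°.
Field: 131.03598/20 → 6 → G, 138.20714/10 → 13 → N; chars GN.
Square: 11.03598/2 → 5, 8.20714/1 → 8; chars 58.
Subsquare: 1.03598/0.0833333 → 12 → m, 0.20714/0.0416667 → 4 → e; chars me.
Extended square: 0.03598/0.00833333 → 4, 0.04048/0.00416667 → 9; chars 49.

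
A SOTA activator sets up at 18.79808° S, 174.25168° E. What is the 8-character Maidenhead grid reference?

RH71de08

Offset from 180°W / 90°S: lon 354.25168°, lat 71.20192°.
Field: lon ⌊354.25168/20⌋ = 17 → R; lat ⌊71.20192/10⌋ = 7 → H.
Square: lon ⌊14.25168/2⌋ = 7; lat ⌊1.20192/1⌋ = 1.
Subsquare: lon ⌊0.25168/0.0833333⌋ = 3 → d; lat ⌊0.20192/0.0416667⌋ = 4 → e.
Extended square: lon ⌊0.00168/0.00833333⌋ = 0; lat ⌊0.03525/0.00416667⌋ = 8.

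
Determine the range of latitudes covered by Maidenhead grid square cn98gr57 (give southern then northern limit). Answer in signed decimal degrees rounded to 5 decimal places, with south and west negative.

48.73750, 48.74167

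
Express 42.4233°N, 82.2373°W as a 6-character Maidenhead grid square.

EN82vk

Add 180° to longitude and 90° to latitude: 97.7627, 132.4233.
Field (20°×10°, letters A–R): 97.7627/20 → 4 → E, 132.4233/10 → 13 → N; chars EN.
Square (2°×1°, digits 0–9): 17.7627/2 → 8, 2.4233/1 → 2; chars 82.
Subsquare (5′×2.5′, letters a–x): 1.7627/0.0833333 → 21 → v, 0.4233/0.0416667 → 10 → k; chars vk.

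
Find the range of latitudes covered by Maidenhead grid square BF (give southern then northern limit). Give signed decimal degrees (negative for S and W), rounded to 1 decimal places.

-40.0, -30.0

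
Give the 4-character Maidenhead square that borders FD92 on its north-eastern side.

GD03

Longitude square 9; +1 → 10, wraps to 0, carry into field.
Longitude field F = 5; +1 → 6 = G.
Latitude square 2; +1 → 3.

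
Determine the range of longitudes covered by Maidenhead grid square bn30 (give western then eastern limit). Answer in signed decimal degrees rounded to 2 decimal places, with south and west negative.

-154.00, -152.00

Field B=1, N=13: +1·20° lon, +13·10° lat → SW at lon -160°, lat 40°.
Square 3, 0: +3·2° lon, +0·1° lat → SW at lon -154°, lat 40°.
Cell spans 2° lon × 1° lat.
west -154.00, east -152.00.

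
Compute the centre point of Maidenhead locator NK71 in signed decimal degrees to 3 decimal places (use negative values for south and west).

11.500, 95.000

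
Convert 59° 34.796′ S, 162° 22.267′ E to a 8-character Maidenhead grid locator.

Add 180° to longitude and 90° to latitude: 342.37112, 30.42007.
Field (20°×10°, letters A–R): lon ⌊342.37112/20⌋ = 17 → R; lat ⌊30.42007/10⌋ = 3 → D.
Square (2°×1°, digits 0–9): lon ⌊2.37112/2⌋ = 1; lat ⌊0.42007/1⌋ = 0.
Subsquare (5′×2.5′, letters a–x): lon ⌊0.37112/0.0833333⌋ = 4 → e; lat ⌊0.42007/0.0416667⌋ = 10 → k.
Extended square (30″×15″, digits 0–9): lon ⌊0.03778/0.00833333⌋ = 4; lat ⌊0.00340/0.00416667⌋ = 0.

RD10ek40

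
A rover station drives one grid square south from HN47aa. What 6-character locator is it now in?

Latitude subsquare a = 0; −1 → -1, wraps to 23 = x, carry into square.
Latitude square 7; −1 → 6.
The longitude characters are unchanged.

HN46ax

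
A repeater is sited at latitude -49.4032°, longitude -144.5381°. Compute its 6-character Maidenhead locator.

BE70ro

Add 180° to longitude and 90° to latitude: 35.4619, 40.5968.
Field: lon ⌊35.4619/20⌋ = 1 → B; lat ⌊40.5968/10⌋ = 4 → E.
Square: lon ⌊15.4619/2⌋ = 7; lat ⌊0.5968/1⌋ = 0.
Subsquare: lon ⌊1.4619/0.0833333⌋ = 17 → r; lat ⌊0.5968/0.0416667⌋ = 14 → o.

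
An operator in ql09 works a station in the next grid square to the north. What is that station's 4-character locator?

QM00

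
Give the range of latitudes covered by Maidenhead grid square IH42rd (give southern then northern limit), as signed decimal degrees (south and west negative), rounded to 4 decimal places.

Field I=8, H=7: +8·20° lon, +7·10° lat → SW at lon -20°, lat -20°.
Square 4, 2: +4·2° lon, +2·1° lat → SW at lon -12°, lat -18°.
Subsquare r=17, d=3: +17·0.0833333° lon, +3·0.0416667° lat → SW at lon -10.5833°, lat -17.875°.
Cell spans 0.0833333° lon × 0.0416667° lat.
south -17.8750, north -17.8333.

-17.8750, -17.8333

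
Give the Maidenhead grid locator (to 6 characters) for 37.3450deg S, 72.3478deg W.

Add 180° to longitude and 90° to latitude: 107.6522, 52.6550.
Field: lon ⌊107.6522/20⌋ = 5 → F; lat ⌊52.6550/10⌋ = 5 → F.
Square: lon ⌊7.6522/2⌋ = 3; lat ⌊2.6550/1⌋ = 2.
Subsquare: lon ⌊1.6522/0.0833333⌋ = 19 → t; lat ⌊0.6550/0.0416667⌋ = 15 → p.

FF32tp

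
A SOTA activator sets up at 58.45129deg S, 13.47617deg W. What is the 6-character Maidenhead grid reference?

ID31gn

Shift to the Maidenhead origin (180°W, 90°S): lon 166.5238, lat 31.5487.
Field (20°×10°, letters A–R): 166.5238/20 → 8 → I, 31.5487/10 → 3 → D; chars ID.
Square (2°×1°, digits 0–9): 6.5238/2 → 3, 1.5487/1 → 1; chars 31.
Subsquare (5′×2.5′, letters a–x): 0.5238/0.0833333 → 6 → g, 0.5487/0.0416667 → 13 → n; chars gn.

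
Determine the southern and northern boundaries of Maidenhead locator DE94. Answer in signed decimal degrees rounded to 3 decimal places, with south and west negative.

-46.000, -45.000

Field D=3, E=4: +3·20° lon, +4·10° lat → SW at lon -120°, lat -50°.
Square 9, 4: +9·2° lon, +4·1° lat → SW at lon -102°, lat -46°.
Cell spans 2° lon × 1° lat.
south -46.000, north -45.000.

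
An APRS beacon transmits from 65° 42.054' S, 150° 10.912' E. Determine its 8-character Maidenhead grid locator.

Shift to the Maidenhead origin (180°W, 90°S): lon 330.18187, lat 24.29910.
Field: lon ⌊330.18187/20⌋ = 16 → Q; lat ⌊24.29910/10⌋ = 2 → C.
Square: lon ⌊10.18187/2⌋ = 5; lat ⌊4.29910/1⌋ = 4.
Subsquare: lon ⌊0.18187/0.0833333⌋ = 2 → c; lat ⌊0.29910/0.0416667⌋ = 7 → h.
Extended square: lon ⌊0.01520/0.00833333⌋ = 1; lat ⌊0.00743/0.00416667⌋ = 1.

QC54ch11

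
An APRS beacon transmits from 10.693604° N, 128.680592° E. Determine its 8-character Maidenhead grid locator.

PK40iq16

Offset from 180°W / 90°S: lon 308.68059°, lat 100.69360°.
Field: 308.68059/20 → 15 → P, 100.69360/10 → 10 → K; chars PK.
Square: 8.68059/2 → 4, 0.69360/1 → 0; chars 40.
Subsquare: 0.68059/0.0833333 → 8 → i, 0.69360/0.0416667 → 16 → q; chars iq.
Extended square: 0.01393/0.00833333 → 1, 0.02694/0.00416667 → 6; chars 16.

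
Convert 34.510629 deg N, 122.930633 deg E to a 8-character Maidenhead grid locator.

Shift to the Maidenhead origin (180°W, 90°S): lon 302.93063, lat 124.51063.
Field (20°×10°, letters A–R): lon ⌊302.93063/20⌋ = 15 → P; lat ⌊124.51063/10⌋ = 12 → M.
Square (2°×1°, digits 0–9): lon ⌊2.93063/2⌋ = 1; lat ⌊4.51063/1⌋ = 4.
Subsquare (5′×2.5′, letters a–x): lon ⌊0.93063/0.0833333⌋ = 11 → l; lat ⌊0.51063/0.0416667⌋ = 12 → m.
Extended square (30″×15″, digits 0–9): lon ⌊0.01397/0.00833333⌋ = 1; lat ⌊0.01063/0.00416667⌋ = 2.

PM14lm12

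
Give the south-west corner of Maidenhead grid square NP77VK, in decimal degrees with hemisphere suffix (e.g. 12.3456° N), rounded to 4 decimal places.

Field N=13, P=15: +13·20° lon, +15·10° lat → SW at lon 80°, lat 60°.
Square 7, 7: +7·2° lon, +7·1° lat → SW at lon 94°, lat 67°.
Subsquare v=21, k=10: +21·0.0833333° lon, +10·0.0416667° lat → SW at lon 95.75°, lat 67.4167°.
latitude 67.4167° N, longitude 95.7500° E.

67.4167° N, 95.7500° E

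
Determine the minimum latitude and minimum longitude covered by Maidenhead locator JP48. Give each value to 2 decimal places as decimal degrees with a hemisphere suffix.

68.00° N, 8.00° E

Field J=9, P=15: +9·20° lon, +15·10° lat → SW at lon 0°, lat 60°.
Square 4, 8: +4·2° lon, +8·1° lat → SW at lon 8°, lat 68°.
latitude 68.00° N, longitude 8.00° E.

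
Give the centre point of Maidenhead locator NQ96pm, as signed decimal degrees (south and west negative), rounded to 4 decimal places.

76.5208, 99.2917

Field N=13, Q=16: +13·20° lon, +16·10° lat → SW at lon 80°, lat 70°.
Square 9, 6: +9·2° lon, +6·1° lat → SW at lon 98°, lat 76°.
Subsquare p=15, m=12: +15·0.0833333° lon, +12·0.0416667° lat → SW at lon 99.25°, lat 76.5°.
Cell spans 0.0833333° lon × 0.0416667° lat. Centre is SW corner plus half of each.
latitude 76.5208, longitude 99.2917.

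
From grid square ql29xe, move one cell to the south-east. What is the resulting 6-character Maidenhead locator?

Longitude subsquare x = 23; +1 → 24, wraps to 0 = a, carry into square.
Longitude square 2; +1 → 3.
Latitude subsquare e = 4; −1 → 3 = d.

QL39ad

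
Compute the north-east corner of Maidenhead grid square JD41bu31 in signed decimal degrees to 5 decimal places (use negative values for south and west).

-58.15833, 8.11667

Field J=9, D=3: +9·20° lon, +3·10° lat → SW at lon 0°, lat -60°.
Square 4, 1: +4·2° lon, +1·1° lat → SW at lon 8°, lat -59°.
Subsquare b=1, u=20: +1·0.0833333° lon, +20·0.0416667° lat → SW at lon 8.08333°, lat -58.1667°.
Extended square 3, 1: +3·0.00833333° lon, +1·0.00416667° lat → SW at lon 8.10833°, lat -58.1625°.
Cell spans 0.00833333° lon × 0.00416667° lat. NE corner is SW corner plus one full cell.
latitude -58.15833, longitude 8.11667.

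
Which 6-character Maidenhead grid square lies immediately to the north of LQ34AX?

LQ35aa

Latitude subsquare x = 23; +1 → 24, wraps to 0 = a, carry into square.
Latitude square 4; +1 → 5.
The longitude characters are unchanged.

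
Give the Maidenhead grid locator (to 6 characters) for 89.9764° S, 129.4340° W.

CA50ga

Add 180° to longitude and 90° to latitude: 50.5660, 0.0236.
Field: lon ⌊50.5660/20⌋ = 2 → C; lat ⌊0.0236/10⌋ = 0 → A.
Square: lon ⌊10.5660/2⌋ = 5; lat ⌊0.0236/1⌋ = 0.
Subsquare: lon ⌊0.5660/0.0833333⌋ = 6 → g; lat ⌊0.0236/0.0416667⌋ = 0 → a.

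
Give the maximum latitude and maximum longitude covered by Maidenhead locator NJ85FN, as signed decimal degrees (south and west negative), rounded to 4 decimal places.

5.5833, 96.5000

Field N=13, J=9: +13·20° lon, +9·10° lat → SW at lon 80°, lat 0°.
Square 8, 5: +8·2° lon, +5·1° lat → SW at lon 96°, lat 5°.
Subsquare f=5, n=13: +5·0.0833333° lon, +13·0.0416667° lat → SW at lon 96.4167°, lat 5.54167°.
Cell spans 0.0833333° lon × 0.0416667° lat. NE corner is SW corner plus one full cell.
latitude 5.5833, longitude 96.5000.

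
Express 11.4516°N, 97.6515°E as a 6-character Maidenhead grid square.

NK81tk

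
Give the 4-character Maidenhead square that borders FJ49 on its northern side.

Latitude square 9; +1 → 10, wraps to 0, carry into field.
Latitude field J = 9; +1 → 10 = K.
The longitude characters are unchanged.

FK40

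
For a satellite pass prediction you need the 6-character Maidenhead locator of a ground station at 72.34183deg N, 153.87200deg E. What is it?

QQ62wi

Offset from 180°W / 90°S: lon 333.8720°, lat 162.3418°.
Field: lon ⌊333.8720/20⌋ = 16 → Q; lat ⌊162.3418/10⌋ = 16 → Q.
Square: lon ⌊13.8720/2⌋ = 6; lat ⌊2.3418/1⌋ = 2.
Subsquare: lon ⌊1.8720/0.0833333⌋ = 22 → w; lat ⌊0.3418/0.0416667⌋ = 8 → i.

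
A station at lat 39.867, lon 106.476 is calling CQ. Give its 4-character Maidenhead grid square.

OM39

Shift to the Maidenhead origin (180°W, 90°S): lon 286.48, lat 129.87.
Field: 286.48/20 → 14 → O, 129.87/10 → 12 → M; chars OM.
Square: 6.48/2 → 3, 9.87/1 → 9; chars 39.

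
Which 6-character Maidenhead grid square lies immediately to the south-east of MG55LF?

MG55me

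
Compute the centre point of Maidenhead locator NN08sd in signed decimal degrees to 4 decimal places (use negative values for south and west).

48.1458, 81.5417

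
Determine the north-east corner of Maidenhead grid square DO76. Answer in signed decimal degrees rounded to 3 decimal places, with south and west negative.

57.000, -104.000

Field D=3, O=14: +3·20° lon, +14·10° lat → SW at lon -120°, lat 50°.
Square 7, 6: +7·2° lon, +6·1° lat → SW at lon -106°, lat 56°.
Cell spans 2° lon × 1° lat. NE corner is SW corner plus one full cell.
latitude 57.000, longitude -104.000.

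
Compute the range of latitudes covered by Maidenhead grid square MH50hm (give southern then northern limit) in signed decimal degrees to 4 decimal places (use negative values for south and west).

-19.5000, -19.4583

Field M=12, H=7: +12·20° lon, +7·10° lat → SW at lon 60°, lat -20°.
Square 5, 0: +5·2° lon, +0·1° lat → SW at lon 70°, lat -20°.
Subsquare h=7, m=12: +7·0.0833333° lon, +12·0.0416667° lat → SW at lon 70.5833°, lat -19.5°.
Cell spans 0.0833333° lon × 0.0416667° lat.
south -19.5000, north -19.4583.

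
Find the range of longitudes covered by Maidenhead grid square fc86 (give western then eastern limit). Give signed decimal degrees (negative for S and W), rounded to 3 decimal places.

-64.000, -62.000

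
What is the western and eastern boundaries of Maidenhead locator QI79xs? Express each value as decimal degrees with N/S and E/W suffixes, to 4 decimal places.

155.9167° E, 156.0000° E

Field Q=16, I=8: +16·20° lon, +8·10° lat → SW at lon 140°, lat -10°.
Square 7, 9: +7·2° lon, +9·1° lat → SW at lon 154°, lat -1°.
Subsquare x=23, s=18: +23·0.0833333° lon, +18·0.0416667° lat → SW at lon 155.917°, lat -0.25°.
Cell spans 0.0833333° lon × 0.0416667° lat.
west 155.9167° E, east 156.0000° E.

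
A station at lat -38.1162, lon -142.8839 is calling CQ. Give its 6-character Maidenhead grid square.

BF81nv

Offset from 180°W / 90°S: lon 37.1161°, lat 51.8838°.
Field: 37.1161/20 → 1 → B, 51.8838/10 → 5 → F; chars BF.
Square: 17.1161/2 → 8, 1.8838/1 → 1; chars 81.
Subsquare: 1.1161/0.0833333 → 13 → n, 0.8838/0.0416667 → 21 → v; chars nv.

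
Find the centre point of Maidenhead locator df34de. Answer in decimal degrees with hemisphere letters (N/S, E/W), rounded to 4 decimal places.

35.8125° S, 113.7083° W

Field D=3, F=5: +3·20° lon, +5·10° lat → SW at lon -120°, lat -40°.
Square 3, 4: +3·2° lon, +4·1° lat → SW at lon -114°, lat -36°.
Subsquare d=3, e=4: +3·0.0833333° lon, +4·0.0416667° lat → SW at lon -113.75°, lat -35.8333°.
Cell spans 0.0833333° lon × 0.0416667° lat. Centre is SW corner plus half of each.
latitude 35.8125° S, longitude 113.7083° W.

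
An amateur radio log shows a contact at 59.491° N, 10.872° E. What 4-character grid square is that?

JO59

Add 180° to longitude and 90° to latitude: 190.87, 149.49.
Field: 190.87/20 → 9 → J, 149.49/10 → 14 → O; chars JO.
Square: 10.87/2 → 5, 9.49/1 → 9; chars 59.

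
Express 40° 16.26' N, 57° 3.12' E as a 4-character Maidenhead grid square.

LN80

Add 180° to longitude and 90° to latitude: 237.05, 130.27.
Field: lon ⌊237.05/20⌋ = 11 → L; lat ⌊130.27/10⌋ = 13 → N.
Square: lon ⌊17.05/2⌋ = 8; lat ⌊0.27/1⌋ = 0.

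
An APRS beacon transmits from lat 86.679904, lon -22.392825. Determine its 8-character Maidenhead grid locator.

HR86tq23

Add 180° to longitude and 90° to latitude: 157.60718, 176.67990.
Field (20°×10°, letters A–R): 157.60718/20 → 7 → H, 176.67990/10 → 17 → R; chars HR.
Square (2°×1°, digits 0–9): 17.60718/2 → 8, 6.67990/1 → 6; chars 86.
Subsquare (5′×2.5′, letters a–x): 1.60718/0.0833333 → 19 → t, 0.67990/0.0416667 → 16 → q; chars tq.
Extended square (30″×15″, digits 0–9): 0.02384/0.00833333 → 2, 0.01324/0.00416667 → 3; chars 23.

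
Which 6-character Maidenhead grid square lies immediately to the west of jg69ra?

JG69qa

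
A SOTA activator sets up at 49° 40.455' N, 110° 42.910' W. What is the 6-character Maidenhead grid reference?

Add 180° to longitude and 90° to latitude: 69.2848, 139.6743.
Field: lon ⌊69.2848/20⌋ = 3 → D; lat ⌊139.6743/10⌋ = 13 → N.
Square: lon ⌊9.2848/2⌋ = 4; lat ⌊9.6743/1⌋ = 9.
Subsquare: lon ⌊1.2848/0.0833333⌋ = 15 → p; lat ⌊0.6743/0.0416667⌋ = 16 → q.

DN49pq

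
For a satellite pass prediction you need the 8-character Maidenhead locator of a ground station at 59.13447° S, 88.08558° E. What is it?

Offset from 180°W / 90°S: lon 268.08558°, lat 30.86553°.
Field (20°×10°, letters A–R): lon ⌊268.08558/20⌋ = 13 → N; lat ⌊30.86553/10⌋ = 3 → D.
Square (2°×1°, digits 0–9): lon ⌊8.08558/2⌋ = 4; lat ⌊0.86553/1⌋ = 0.
Subsquare (5′×2.5′, letters a–x): lon ⌊0.08558/0.0833333⌋ = 1 → b; lat ⌊0.86553/0.0416667⌋ = 20 → u.
Extended square (30″×15″, digits 0–9): lon ⌊0.00225/0.00833333⌋ = 0; lat ⌊0.03220/0.00416667⌋ = 7.

ND40bu07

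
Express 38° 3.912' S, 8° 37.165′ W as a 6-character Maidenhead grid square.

IF51qw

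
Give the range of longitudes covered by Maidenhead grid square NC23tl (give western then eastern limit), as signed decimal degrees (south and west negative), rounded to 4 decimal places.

85.5833, 85.6667

Field N=13, C=2: +13·20° lon, +2·10° lat → SW at lon 80°, lat -70°.
Square 2, 3: +2·2° lon, +3·1° lat → SW at lon 84°, lat -67°.
Subsquare t=19, l=11: +19·0.0833333° lon, +11·0.0416667° lat → SW at lon 85.5833°, lat -66.5417°.
Cell spans 0.0833333° lon × 0.0416667° lat.
west 85.5833, east 85.6667.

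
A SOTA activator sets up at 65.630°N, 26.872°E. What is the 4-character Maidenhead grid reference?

KP35

Shift to the Maidenhead origin (180°W, 90°S): lon 206.87, lat 155.63.
Field (20°×10°, letters A–R): 206.87/20 → 10 → K, 155.63/10 → 15 → P; chars KP.
Square (2°×1°, digits 0–9): 6.87/2 → 3, 5.63/1 → 5; chars 35.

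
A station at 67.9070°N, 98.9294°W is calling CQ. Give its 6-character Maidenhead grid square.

Add 180° to longitude and 90° to latitude: 81.0706, 157.9070.
Field: 81.0706/20 → 4 → E, 157.9070/10 → 15 → P; chars EP.
Square: 1.0706/2 → 0, 7.9070/1 → 7; chars 07.
Subsquare: 1.0706/0.0833333 → 12 → m, 0.9070/0.0416667 → 21 → v; chars mv.

EP07mv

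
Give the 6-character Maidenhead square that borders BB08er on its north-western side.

BB08ds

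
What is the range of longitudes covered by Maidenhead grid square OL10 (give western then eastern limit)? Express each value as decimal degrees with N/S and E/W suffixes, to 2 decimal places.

Field O=14, L=11: +14·20° lon, +11·10° lat → SW at lon 100°, lat 20°.
Square 1, 0: +1·2° lon, +0·1° lat → SW at lon 102°, lat 20°.
Cell spans 2° lon × 1° lat.
west 102.00° E, east 104.00° E.

102.00° E, 104.00° E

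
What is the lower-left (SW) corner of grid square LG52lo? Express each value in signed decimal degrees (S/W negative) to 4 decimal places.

-27.4167, 50.9167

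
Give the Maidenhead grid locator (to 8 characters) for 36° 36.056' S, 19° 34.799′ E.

JF93sj95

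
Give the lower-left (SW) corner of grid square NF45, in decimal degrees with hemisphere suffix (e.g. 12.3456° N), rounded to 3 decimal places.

Field N=13, F=5: +13·20° lon, +5·10° lat → SW at lon 80°, lat -40°.
Square 4, 5: +4·2° lon, +5·1° lat → SW at lon 88°, lat -35°.
latitude 35.000° S, longitude 88.000° E.

35.000° S, 88.000° E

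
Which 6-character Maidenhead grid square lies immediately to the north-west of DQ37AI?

Longitude subsquare a = 0; −1 → -1, wraps to 23 = x, carry into square.
Longitude square 3; −1 → 2.
Latitude subsquare i = 8; +1 → 9 = j.

DQ27xj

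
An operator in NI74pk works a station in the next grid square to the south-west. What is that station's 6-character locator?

Longitude subsquare p = 15; −1 → 14 = o.
Latitude subsquare k = 10; −1 → 9 = j.

NI74oj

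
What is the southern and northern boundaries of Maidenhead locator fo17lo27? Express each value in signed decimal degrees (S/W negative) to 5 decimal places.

57.61250, 57.61667

Field F=5, O=14: +5·20° lon, +14·10° lat → SW at lon -80°, lat 50°.
Square 1, 7: +1·2° lon, +7·1° lat → SW at lon -78°, lat 57°.
Subsquare l=11, o=14: +11·0.0833333° lon, +14·0.0416667° lat → SW at lon -77.0833°, lat 57.5833°.
Extended square 2, 7: +2·0.00833333° lon, +7·0.00416667° lat → SW at lon -77.0667°, lat 57.6125°.
Cell spans 0.00833333° lon × 0.00416667° lat.
south 57.61250, north 57.61667.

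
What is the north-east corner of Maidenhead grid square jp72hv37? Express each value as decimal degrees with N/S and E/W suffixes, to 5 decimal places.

62.90833° N, 14.61667° E

Field J=9, P=15: +9·20° lon, +15·10° lat → SW at lon 0°, lat 60°.
Square 7, 2: +7·2° lon, +2·1° lat → SW at lon 14°, lat 62°.
Subsquare h=7, v=21: +7·0.0833333° lon, +21·0.0416667° lat → SW at lon 14.5833°, lat 62.875°.
Extended square 3, 7: +3·0.00833333° lon, +7·0.00416667° lat → SW at lon 14.6083°, lat 62.9042°.
Cell spans 0.00833333° lon × 0.00416667° lat. NE corner is SW corner plus one full cell.
latitude 62.90833° N, longitude 14.61667° E.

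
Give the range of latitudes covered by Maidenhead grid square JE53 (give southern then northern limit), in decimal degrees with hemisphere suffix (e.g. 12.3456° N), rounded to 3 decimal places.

47.000° S, 46.000° S

Field J=9, E=4: +9·20° lon, +4·10° lat → SW at lon 0°, lat -50°.
Square 5, 3: +5·2° lon, +3·1° lat → SW at lon 10°, lat -47°.
Cell spans 2° lon × 1° lat.
south 47.000° S, north 46.000° S.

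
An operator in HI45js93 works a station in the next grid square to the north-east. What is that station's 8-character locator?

Longitude extended square 9; +1 → 10, wraps to 0, carry into subsquare.
Longitude subsquare j = 9; +1 → 10 = k.
Latitude extended square 3; +1 → 4.

HI45ks04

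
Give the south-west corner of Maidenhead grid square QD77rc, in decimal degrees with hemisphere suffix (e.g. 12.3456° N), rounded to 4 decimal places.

52.9167° S, 155.4167° E

Field Q=16, D=3: +16·20° lon, +3·10° lat → SW at lon 140°, lat -60°.
Square 7, 7: +7·2° lon, +7·1° lat → SW at lon 154°, lat -53°.
Subsquare r=17, c=2: +17·0.0833333° lon, +2·0.0416667° lat → SW at lon 155.417°, lat -52.9167°.
latitude 52.9167° S, longitude 155.4167° E.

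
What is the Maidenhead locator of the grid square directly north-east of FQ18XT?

Longitude subsquare x = 23; +1 → 24, wraps to 0 = a, carry into square.
Longitude square 1; +1 → 2.
Latitude subsquare t = 19; +1 → 20 = u.

FQ28au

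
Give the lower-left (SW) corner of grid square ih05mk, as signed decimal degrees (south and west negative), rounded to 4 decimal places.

-14.5833, -19.0000

Field I=8, H=7: +8·20° lon, +7·10° lat → SW at lon -20°, lat -20°.
Square 0, 5: +0·2° lon, +5·1° lat → SW at lon -20°, lat -15°.
Subsquare m=12, k=10: +12·0.0833333° lon, +10·0.0416667° lat → SW at lon -19°, lat -14.5833°.
latitude -14.5833, longitude -19.0000.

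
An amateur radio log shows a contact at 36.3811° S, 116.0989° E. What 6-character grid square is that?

Offset from 180°W / 90°S: lon 296.0989°, lat 53.6189°.
Field (20°×10°, letters A–R): lon ⌊296.0989/20⌋ = 14 → O; lat ⌊53.6189/10⌋ = 5 → F.
Square (2°×1°, digits 0–9): lon ⌊16.0989/2⌋ = 8; lat ⌊3.6189/1⌋ = 3.
Subsquare (5′×2.5′, letters a–x): lon ⌊0.0989/0.0833333⌋ = 1 → b; lat ⌊0.6189/0.0416667⌋ = 14 → o.

OF83bo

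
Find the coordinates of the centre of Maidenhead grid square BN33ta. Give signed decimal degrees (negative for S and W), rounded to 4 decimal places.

43.0208, -152.3750

Field B=1, N=13: +1·20° lon, +13·10° lat → SW at lon -160°, lat 40°.
Square 3, 3: +3·2° lon, +3·1° lat → SW at lon -154°, lat 43°.
Subsquare t=19, a=0: +19·0.0833333° lon, +0·0.0416667° lat → SW at lon -152.417°, lat 43°.
Cell spans 0.0833333° lon × 0.0416667° lat. Centre is SW corner plus half of each.
latitude 43.0208, longitude -152.3750.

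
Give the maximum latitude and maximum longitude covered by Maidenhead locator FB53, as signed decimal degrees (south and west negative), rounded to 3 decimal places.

Field F=5, B=1: +5·20° lon, +1·10° lat → SW at lon -80°, lat -80°.
Square 5, 3: +5·2° lon, +3·1° lat → SW at lon -70°, lat -77°.
Cell spans 2° lon × 1° lat. NE corner is SW corner plus one full cell.
latitude -76.000, longitude -68.000.

-76.000, -68.000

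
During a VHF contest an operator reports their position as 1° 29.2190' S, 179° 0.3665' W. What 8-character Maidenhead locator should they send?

AI08lm93

Shift to the Maidenhead origin (180°W, 90°S): lon 0.99389, lat 88.51302.
Field: 0.99389/20 → 0 → A, 88.51302/10 → 8 → I; chars AI.
Square: 0.99389/2 → 0, 8.51302/1 → 8; chars 08.
Subsquare: 0.99389/0.0833333 → 11 → l, 0.51302/0.0416667 → 12 → m; chars lm.
Extended square: 0.07722/0.00833333 → 9, 0.01302/0.00416667 → 3; chars 93.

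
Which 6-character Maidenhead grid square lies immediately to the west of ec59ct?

EC59bt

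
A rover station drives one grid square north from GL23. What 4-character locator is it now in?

GL24

Latitude square 3; +1 → 4.
The longitude characters are unchanged.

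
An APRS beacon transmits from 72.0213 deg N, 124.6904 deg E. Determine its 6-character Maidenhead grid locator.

Shift to the Maidenhead origin (180°W, 90°S): lon 304.6904, lat 162.0213.
Field: lon ⌊304.6904/20⌋ = 15 → P; lat ⌊162.0213/10⌋ = 16 → Q.
Square: lon ⌊4.6904/2⌋ = 2; lat ⌊2.0213/1⌋ = 2.
Subsquare: lon ⌊0.6904/0.0833333⌋ = 8 → i; lat ⌊0.0213/0.0416667⌋ = 0 → a.

PQ22ia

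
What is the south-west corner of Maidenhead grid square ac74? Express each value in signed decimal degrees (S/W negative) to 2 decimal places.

Field A=0, C=2: +0·20° lon, +2·10° lat → SW at lon -180°, lat -70°.
Square 7, 4: +7·2° lon, +4·1° lat → SW at lon -166°, lat -66°.
latitude -66.00, longitude -166.00.

-66.00, -166.00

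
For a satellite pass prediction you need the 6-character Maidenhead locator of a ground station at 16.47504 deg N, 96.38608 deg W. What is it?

EK16tl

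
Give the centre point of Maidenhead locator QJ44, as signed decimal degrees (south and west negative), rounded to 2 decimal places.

4.50, 149.00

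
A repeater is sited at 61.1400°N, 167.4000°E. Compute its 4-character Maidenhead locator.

RP31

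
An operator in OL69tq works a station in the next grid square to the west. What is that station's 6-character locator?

OL69sq

Longitude subsquare t = 19; −1 → 18 = s.
The latitude characters are unchanged.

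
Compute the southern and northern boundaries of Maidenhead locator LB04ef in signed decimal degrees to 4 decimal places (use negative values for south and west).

-75.7917, -75.7500

Field L=11, B=1: +11·20° lon, +1·10° lat → SW at lon 40°, lat -80°.
Square 0, 4: +0·2° lon, +4·1° lat → SW at lon 40°, lat -76°.
Subsquare e=4, f=5: +4·0.0833333° lon, +5·0.0416667° lat → SW at lon 40.3333°, lat -75.7917°.
Cell spans 0.0833333° lon × 0.0416667° lat.
south -75.7917, north -75.7500.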